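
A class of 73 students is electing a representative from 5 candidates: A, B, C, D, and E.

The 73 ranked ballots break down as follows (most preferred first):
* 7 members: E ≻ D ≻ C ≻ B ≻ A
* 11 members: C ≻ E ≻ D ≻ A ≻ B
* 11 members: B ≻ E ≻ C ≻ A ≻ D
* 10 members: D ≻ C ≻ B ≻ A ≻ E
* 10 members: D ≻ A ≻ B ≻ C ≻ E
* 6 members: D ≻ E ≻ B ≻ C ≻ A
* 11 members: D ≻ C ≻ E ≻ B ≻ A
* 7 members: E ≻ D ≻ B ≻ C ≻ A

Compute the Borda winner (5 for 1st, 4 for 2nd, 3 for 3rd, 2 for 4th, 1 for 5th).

A: 7×1 + 11×2 + 11×2 + 10×2 + 10×4 + 6×1 + 11×1 + 7×1 = 135
B: 7×2 + 11×1 + 11×5 + 10×3 + 10×3 + 6×3 + 11×2 + 7×3 = 201
C: 7×3 + 11×5 + 11×3 + 10×4 + 10×2 + 6×2 + 11×4 + 7×2 = 239
D: 7×4 + 11×3 + 11×1 + 10×5 + 10×5 + 6×5 + 11×5 + 7×4 = 285
E: 7×5 + 11×4 + 11×4 + 10×1 + 10×1 + 6×4 + 11×3 + 7×5 = 235

D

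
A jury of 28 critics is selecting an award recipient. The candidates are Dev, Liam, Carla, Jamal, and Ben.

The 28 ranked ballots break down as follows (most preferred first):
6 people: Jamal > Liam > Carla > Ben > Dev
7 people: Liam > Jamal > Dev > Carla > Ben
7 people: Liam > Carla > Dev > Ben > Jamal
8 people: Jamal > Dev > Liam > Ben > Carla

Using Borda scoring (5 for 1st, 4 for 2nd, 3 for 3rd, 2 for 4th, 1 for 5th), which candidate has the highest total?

Dev: 6×1 + 7×3 + 7×3 + 8×4 = 80
Liam: 6×4 + 7×5 + 7×5 + 8×3 = 118
Carla: 6×3 + 7×2 + 7×4 + 8×1 = 68
Jamal: 6×5 + 7×4 + 7×1 + 8×5 = 105
Ben: 6×2 + 7×1 + 7×2 + 8×2 = 49

Liam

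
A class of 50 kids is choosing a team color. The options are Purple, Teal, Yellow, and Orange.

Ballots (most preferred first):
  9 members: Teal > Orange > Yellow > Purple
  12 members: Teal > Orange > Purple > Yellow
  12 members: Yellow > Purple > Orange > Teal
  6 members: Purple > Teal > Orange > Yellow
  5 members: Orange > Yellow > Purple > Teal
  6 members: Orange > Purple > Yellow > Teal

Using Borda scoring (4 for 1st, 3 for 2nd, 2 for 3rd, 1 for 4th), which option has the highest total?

Purple: 9×1 + 12×2 + 12×3 + 6×4 + 5×2 + 6×3 = 121
Teal: 9×4 + 12×4 + 12×1 + 6×3 + 5×1 + 6×1 = 125
Yellow: 9×2 + 12×1 + 12×4 + 6×1 + 5×3 + 6×2 = 111
Orange: 9×3 + 12×3 + 12×2 + 6×2 + 5×4 + 6×4 = 143

Orange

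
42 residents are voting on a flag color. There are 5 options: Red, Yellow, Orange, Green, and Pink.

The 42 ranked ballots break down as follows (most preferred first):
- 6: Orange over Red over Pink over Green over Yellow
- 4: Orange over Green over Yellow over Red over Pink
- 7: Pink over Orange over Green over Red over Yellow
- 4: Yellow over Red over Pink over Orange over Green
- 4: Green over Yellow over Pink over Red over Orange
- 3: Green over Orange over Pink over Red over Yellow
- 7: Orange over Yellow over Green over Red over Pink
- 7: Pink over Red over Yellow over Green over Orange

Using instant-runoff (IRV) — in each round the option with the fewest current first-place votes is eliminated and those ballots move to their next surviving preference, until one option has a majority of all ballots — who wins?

Pink

Round 1: Red 0, Yellow 4, Orange 17, Green 7, Pink 14. Red eliminated.
Round 2: Yellow 4, Orange 17, Green 7, Pink 14. Yellow eliminated.
Round 3: Orange 17, Green 7, Pink 18. Green eliminated.
Round 4: Orange 20, Pink 22. Pink has a majority (≥22).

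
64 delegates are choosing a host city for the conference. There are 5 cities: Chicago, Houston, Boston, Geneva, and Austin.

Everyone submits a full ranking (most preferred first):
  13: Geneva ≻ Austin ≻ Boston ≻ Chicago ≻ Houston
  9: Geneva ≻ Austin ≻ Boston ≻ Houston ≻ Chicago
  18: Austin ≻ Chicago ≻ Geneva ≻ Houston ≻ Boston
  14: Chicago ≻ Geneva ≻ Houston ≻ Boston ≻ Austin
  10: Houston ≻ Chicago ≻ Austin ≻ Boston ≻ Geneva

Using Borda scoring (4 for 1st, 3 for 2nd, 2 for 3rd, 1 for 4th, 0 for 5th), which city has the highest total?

Chicago: 13×1 + 9×0 + 18×3 + 14×4 + 10×3 = 153
Houston: 13×0 + 9×1 + 18×1 + 14×2 + 10×4 = 95
Boston: 13×2 + 9×2 + 18×0 + 14×1 + 10×1 = 68
Geneva: 13×4 + 9×4 + 18×2 + 14×3 + 10×0 = 166
Austin: 13×3 + 9×3 + 18×4 + 14×0 + 10×2 = 158

Geneva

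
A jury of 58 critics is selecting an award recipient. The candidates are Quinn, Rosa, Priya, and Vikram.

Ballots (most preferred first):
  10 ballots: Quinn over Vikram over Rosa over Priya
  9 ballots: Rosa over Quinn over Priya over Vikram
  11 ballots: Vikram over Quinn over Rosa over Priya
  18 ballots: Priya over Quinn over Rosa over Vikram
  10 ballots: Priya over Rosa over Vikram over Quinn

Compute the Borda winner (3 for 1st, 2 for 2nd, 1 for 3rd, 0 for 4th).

Quinn

Quinn: 10×3 + 9×2 + 11×2 + 18×2 + 10×0 = 106
Rosa: 10×1 + 9×3 + 11×1 + 18×1 + 10×2 = 86
Priya: 10×0 + 9×1 + 11×0 + 18×3 + 10×3 = 93
Vikram: 10×2 + 9×0 + 11×3 + 18×0 + 10×1 = 63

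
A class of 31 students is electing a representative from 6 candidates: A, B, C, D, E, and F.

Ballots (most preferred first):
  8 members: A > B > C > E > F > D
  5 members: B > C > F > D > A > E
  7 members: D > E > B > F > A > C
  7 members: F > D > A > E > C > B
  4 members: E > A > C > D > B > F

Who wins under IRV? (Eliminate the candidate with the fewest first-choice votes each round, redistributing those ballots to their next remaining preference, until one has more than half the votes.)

Round 1: A 8, B 5, C 0, D 7, E 4, F 7. C eliminated.
Round 2: A 8, B 5, D 7, E 4, F 7. E eliminated.
Round 3: A 12, B 5, D 7, F 7. B eliminated.
Round 4: A 12, D 7, F 12. D eliminated.
Round 5: A 12, F 19. F has a majority (≥16).

F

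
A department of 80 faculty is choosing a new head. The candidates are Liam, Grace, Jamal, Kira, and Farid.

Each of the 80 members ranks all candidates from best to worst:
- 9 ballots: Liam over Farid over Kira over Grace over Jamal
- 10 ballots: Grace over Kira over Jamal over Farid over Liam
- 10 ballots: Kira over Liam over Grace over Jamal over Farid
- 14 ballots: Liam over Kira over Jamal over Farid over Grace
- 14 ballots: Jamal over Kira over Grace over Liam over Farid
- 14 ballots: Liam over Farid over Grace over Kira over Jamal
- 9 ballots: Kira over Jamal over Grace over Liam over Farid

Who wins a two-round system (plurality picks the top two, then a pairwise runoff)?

Round 1 first-place votes: Liam 37, Grace 10, Jamal 14, Kira 19, Farid 0. Liam and Kira advance.
Runoff: Liam is ranked above Kira on 37 ballots, Kira above Liam on 43.

Kira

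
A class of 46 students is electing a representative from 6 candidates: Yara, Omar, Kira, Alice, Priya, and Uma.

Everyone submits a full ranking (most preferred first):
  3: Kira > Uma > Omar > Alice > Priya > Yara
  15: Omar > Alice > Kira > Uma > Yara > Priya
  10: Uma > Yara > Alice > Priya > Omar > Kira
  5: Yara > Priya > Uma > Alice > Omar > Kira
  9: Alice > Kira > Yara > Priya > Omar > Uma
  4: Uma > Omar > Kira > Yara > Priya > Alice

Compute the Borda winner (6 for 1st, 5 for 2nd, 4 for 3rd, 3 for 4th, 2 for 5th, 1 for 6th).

Yara: 3×1 + 15×2 + 10×5 + 5×6 + 9×4 + 4×3 = 161
Omar: 3×4 + 15×6 + 10×2 + 5×2 + 9×2 + 4×5 = 170
Kira: 3×6 + 15×4 + 10×1 + 5×1 + 9×5 + 4×4 = 154
Alice: 3×3 + 15×5 + 10×4 + 5×3 + 9×6 + 4×1 = 197
Priya: 3×2 + 15×1 + 10×3 + 5×5 + 9×3 + 4×2 = 111
Uma: 3×5 + 15×3 + 10×6 + 5×4 + 9×1 + 4×6 = 173

Alice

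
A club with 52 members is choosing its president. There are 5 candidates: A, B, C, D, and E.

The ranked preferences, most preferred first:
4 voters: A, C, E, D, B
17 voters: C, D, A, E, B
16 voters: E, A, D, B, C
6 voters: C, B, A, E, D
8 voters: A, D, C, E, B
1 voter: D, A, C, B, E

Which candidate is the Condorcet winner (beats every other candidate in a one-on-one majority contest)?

A

A vs B: 46–6
A vs C: 29–23
A vs D: 34–18
A vs E: 36–16
A beats every other candidate.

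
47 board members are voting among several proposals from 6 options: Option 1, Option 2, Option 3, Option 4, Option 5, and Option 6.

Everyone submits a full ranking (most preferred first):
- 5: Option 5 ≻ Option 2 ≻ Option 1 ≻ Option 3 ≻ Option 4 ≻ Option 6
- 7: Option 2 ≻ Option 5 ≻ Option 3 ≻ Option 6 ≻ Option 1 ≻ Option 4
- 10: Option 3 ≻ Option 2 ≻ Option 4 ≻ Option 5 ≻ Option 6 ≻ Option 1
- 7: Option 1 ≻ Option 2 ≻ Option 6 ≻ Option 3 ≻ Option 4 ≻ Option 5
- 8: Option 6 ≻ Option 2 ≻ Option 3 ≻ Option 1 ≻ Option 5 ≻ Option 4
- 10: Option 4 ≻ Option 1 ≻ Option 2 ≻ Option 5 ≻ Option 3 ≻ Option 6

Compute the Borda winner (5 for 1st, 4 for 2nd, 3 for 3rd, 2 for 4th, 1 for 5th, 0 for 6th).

Option 2

Option 1: 5×3 + 7×1 + 10×0 + 7×5 + 8×2 + 10×4 = 113
Option 2: 5×4 + 7×5 + 10×4 + 7×4 + 8×4 + 10×3 = 185
Option 3: 5×2 + 7×3 + 10×5 + 7×2 + 8×3 + 10×1 = 129
Option 4: 5×1 + 7×0 + 10×3 + 7×1 + 8×0 + 10×5 = 92
Option 5: 5×5 + 7×4 + 10×2 + 7×0 + 8×1 + 10×2 = 101
Option 6: 5×0 + 7×2 + 10×1 + 7×3 + 8×5 + 10×0 = 85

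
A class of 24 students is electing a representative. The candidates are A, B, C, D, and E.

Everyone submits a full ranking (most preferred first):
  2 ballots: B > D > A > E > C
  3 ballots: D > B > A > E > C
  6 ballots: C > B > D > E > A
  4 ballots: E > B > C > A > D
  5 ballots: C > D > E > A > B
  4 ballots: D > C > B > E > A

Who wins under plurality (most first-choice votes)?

First-place votes: A 0, B 2, C 11, D 7, E 4.

C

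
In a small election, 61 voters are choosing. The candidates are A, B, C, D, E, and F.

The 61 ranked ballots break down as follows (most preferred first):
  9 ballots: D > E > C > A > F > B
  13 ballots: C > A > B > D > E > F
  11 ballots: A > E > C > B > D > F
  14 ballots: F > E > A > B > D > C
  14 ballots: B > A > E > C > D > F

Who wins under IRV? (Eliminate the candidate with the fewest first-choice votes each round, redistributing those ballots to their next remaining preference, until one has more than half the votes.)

Round 1: A 11, B 14, C 13, D 9, E 0, F 14. E eliminated.
Round 2: A 11, B 14, C 13, D 9, F 14. D eliminated.
Round 3: A 11, B 14, C 22, F 14. A eliminated.
Round 4: B 14, C 33, F 14. C has a majority (≥31).

C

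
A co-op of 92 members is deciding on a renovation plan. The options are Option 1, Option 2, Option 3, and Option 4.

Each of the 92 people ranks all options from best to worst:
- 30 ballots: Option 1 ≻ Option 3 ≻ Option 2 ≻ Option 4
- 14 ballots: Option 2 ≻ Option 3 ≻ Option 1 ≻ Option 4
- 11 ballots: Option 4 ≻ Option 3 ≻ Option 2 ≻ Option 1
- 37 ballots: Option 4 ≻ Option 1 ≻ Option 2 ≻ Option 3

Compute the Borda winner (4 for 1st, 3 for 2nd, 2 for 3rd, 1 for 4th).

Option 1: 30×4 + 14×2 + 11×1 + 37×3 = 270
Option 2: 30×2 + 14×4 + 11×2 + 37×2 = 212
Option 3: 30×3 + 14×3 + 11×3 + 37×1 = 202
Option 4: 30×1 + 14×1 + 11×4 + 37×4 = 236

Option 1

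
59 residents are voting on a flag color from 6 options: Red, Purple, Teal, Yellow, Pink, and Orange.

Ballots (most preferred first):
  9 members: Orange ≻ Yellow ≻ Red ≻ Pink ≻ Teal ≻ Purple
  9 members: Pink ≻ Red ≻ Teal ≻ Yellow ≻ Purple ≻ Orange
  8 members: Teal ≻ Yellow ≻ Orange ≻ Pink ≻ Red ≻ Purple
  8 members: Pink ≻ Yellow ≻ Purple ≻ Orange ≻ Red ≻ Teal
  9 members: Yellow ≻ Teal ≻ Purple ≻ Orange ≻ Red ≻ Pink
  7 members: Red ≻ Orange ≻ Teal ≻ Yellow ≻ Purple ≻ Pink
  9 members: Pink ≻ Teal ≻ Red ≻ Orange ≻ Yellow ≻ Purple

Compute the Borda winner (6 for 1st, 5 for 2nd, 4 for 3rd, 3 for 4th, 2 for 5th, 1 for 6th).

Yellow

Red: 9×4 + 9×5 + 8×2 + 8×2 + 9×2 + 7×6 + 9×4 = 209
Purple: 9×1 + 9×2 + 8×1 + 8×4 + 9×4 + 7×2 + 9×1 = 126
Teal: 9×2 + 9×4 + 8×6 + 8×1 + 9×5 + 7×4 + 9×5 = 228
Yellow: 9×5 + 9×3 + 8×5 + 8×5 + 9×6 + 7×3 + 9×2 = 245
Pink: 9×3 + 9×6 + 8×3 + 8×6 + 9×1 + 7×1 + 9×6 = 223
Orange: 9×6 + 9×1 + 8×4 + 8×3 + 9×3 + 7×5 + 9×3 = 208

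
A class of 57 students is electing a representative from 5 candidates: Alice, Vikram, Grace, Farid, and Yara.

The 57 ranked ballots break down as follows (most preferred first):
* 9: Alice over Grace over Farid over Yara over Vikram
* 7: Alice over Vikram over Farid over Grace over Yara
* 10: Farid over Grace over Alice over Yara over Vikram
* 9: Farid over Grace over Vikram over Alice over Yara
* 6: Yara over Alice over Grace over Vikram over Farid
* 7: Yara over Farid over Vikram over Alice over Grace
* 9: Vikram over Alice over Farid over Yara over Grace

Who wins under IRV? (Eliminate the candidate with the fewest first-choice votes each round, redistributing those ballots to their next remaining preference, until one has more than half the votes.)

Alice

Round 1: Alice 16, Vikram 9, Grace 0, Farid 19, Yara 13. Grace eliminated.
Round 2: Alice 16, Vikram 9, Farid 19, Yara 13. Vikram eliminated.
Round 3: Alice 25, Farid 19, Yara 13. Yara eliminated.
Round 4: Alice 31, Farid 26. Alice has a majority (≥29).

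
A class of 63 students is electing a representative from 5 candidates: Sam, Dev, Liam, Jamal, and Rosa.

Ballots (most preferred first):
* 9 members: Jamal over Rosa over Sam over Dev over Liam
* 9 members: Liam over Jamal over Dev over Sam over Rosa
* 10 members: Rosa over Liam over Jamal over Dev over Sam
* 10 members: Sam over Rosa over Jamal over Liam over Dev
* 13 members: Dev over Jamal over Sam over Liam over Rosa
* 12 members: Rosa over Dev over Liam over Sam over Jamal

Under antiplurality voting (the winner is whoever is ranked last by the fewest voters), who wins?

Last-place votes: Sam 10, Dev 10, Liam 9, Jamal 12, Rosa 22.

Liam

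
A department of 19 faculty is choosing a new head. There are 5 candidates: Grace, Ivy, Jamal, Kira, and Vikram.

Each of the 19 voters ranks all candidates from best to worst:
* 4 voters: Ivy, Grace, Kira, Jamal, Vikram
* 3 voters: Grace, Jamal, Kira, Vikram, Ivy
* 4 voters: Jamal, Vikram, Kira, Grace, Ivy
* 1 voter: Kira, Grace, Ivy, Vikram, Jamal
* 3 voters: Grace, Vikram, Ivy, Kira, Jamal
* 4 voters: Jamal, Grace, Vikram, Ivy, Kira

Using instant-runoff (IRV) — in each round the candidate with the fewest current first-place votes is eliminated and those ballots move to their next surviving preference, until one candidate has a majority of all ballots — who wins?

Grace

Round 1: Grace 6, Ivy 4, Jamal 8, Kira 1, Vikram 0. Vikram eliminated.
Round 2: Grace 6, Ivy 4, Jamal 8, Kira 1. Kira eliminated.
Round 3: Grace 7, Ivy 4, Jamal 8. Ivy eliminated.
Round 4: Grace 11, Jamal 8. Grace has a majority (≥10).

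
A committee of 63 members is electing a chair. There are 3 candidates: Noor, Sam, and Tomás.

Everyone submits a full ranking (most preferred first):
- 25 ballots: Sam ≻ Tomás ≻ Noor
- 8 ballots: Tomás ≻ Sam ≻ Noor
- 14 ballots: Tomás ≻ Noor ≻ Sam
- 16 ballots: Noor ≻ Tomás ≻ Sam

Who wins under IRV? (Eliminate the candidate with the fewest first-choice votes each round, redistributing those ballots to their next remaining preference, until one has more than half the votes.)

Round 1: Noor 16, Sam 25, Tomás 22. Noor eliminated.
Round 2: Sam 25, Tomás 38. Tomás has a majority (≥32).

Tomás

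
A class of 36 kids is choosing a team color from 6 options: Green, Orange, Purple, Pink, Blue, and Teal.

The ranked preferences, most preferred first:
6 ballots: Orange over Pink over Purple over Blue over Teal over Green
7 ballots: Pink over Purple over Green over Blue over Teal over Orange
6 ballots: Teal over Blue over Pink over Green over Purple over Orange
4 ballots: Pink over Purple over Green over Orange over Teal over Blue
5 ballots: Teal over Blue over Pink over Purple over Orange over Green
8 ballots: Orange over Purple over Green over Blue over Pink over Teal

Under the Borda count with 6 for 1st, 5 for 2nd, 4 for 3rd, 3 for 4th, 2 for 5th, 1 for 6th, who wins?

Green: 6×1 + 7×4 + 6×3 + 4×4 + 5×1 + 8×4 = 105
Orange: 6×6 + 7×1 + 6×1 + 4×3 + 5×2 + 8×6 = 119
Purple: 6×4 + 7×5 + 6×2 + 4×5 + 5×3 + 8×5 = 146
Pink: 6×5 + 7×6 + 6×4 + 4×6 + 5×4 + 8×2 = 156
Blue: 6×3 + 7×3 + 6×5 + 4×1 + 5×5 + 8×3 = 122
Teal: 6×2 + 7×2 + 6×6 + 4×2 + 5×6 + 8×1 = 108

Pink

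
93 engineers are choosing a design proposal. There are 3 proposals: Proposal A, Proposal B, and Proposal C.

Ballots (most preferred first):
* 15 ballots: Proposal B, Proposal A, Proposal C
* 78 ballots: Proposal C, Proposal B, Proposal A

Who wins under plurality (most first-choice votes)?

First-place votes: Proposal A 0, Proposal B 15, Proposal C 78.

Proposal C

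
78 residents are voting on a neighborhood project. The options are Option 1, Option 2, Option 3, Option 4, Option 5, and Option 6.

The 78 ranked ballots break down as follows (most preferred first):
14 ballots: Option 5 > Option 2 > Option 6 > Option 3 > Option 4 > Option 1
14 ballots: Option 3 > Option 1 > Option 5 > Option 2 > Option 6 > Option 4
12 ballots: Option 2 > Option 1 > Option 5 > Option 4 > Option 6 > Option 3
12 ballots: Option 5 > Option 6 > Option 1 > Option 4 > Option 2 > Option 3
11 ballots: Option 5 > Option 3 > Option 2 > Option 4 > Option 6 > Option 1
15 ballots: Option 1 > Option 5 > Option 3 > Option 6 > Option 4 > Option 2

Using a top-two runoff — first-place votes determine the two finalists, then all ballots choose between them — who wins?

Option 1

Round 1 first-place votes: Option 1 15, Option 2 12, Option 3 14, Option 4 0, Option 5 37, Option 6 0. Option 5 and Option 1 advance.
Runoff: Option 5 is ranked above Option 1 on 37 ballots, Option 1 above Option 5 on 41.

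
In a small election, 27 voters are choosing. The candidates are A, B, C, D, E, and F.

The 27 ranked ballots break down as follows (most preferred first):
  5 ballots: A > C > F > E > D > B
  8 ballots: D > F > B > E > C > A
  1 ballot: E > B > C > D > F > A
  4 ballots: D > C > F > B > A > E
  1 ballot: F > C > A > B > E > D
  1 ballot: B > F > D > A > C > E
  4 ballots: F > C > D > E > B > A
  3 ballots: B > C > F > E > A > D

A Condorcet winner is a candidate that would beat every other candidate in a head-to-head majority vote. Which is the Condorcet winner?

F

F vs A: 22–5
F vs B: 22–5
F vs C: 14–13
F vs D: 14–13
F vs E: 26–1
F beats every other candidate.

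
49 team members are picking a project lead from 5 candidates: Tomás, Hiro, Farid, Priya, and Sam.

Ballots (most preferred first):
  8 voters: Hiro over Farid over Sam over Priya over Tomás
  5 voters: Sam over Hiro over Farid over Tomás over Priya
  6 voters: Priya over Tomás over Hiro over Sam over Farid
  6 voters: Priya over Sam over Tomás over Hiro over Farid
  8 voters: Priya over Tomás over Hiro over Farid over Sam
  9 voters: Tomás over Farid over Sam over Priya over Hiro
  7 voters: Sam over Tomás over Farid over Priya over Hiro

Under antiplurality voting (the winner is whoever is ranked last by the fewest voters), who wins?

Last-place votes: Tomás 8, Hiro 16, Farid 12, Priya 5, Sam 8.

Priya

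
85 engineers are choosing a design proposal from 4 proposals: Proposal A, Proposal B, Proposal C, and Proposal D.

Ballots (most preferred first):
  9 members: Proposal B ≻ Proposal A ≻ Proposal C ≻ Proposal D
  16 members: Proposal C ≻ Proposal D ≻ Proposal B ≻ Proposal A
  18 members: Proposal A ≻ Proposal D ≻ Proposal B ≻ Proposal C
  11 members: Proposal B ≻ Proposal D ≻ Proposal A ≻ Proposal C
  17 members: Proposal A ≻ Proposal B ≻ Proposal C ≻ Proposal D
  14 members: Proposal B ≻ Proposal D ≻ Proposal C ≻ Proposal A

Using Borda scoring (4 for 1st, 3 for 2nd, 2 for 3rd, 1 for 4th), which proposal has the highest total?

Proposal B

Proposal A: 9×3 + 16×1 + 18×4 + 11×2 + 17×4 + 14×1 = 219
Proposal B: 9×4 + 16×2 + 18×2 + 11×4 + 17×3 + 14×4 = 255
Proposal C: 9×2 + 16×4 + 18×1 + 11×1 + 17×2 + 14×2 = 173
Proposal D: 9×1 + 16×3 + 18×3 + 11×3 + 17×1 + 14×3 = 203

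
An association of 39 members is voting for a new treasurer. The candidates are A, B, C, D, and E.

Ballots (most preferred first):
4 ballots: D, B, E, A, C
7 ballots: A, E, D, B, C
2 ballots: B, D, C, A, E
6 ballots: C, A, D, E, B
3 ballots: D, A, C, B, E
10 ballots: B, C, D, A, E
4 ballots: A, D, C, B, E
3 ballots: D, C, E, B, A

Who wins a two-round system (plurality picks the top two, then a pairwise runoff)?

A

Round 1 first-place votes: A 11, B 12, C 6, D 10, E 0. B and A advance.
Runoff: B is ranked above A on 19 ballots, A above B on 20.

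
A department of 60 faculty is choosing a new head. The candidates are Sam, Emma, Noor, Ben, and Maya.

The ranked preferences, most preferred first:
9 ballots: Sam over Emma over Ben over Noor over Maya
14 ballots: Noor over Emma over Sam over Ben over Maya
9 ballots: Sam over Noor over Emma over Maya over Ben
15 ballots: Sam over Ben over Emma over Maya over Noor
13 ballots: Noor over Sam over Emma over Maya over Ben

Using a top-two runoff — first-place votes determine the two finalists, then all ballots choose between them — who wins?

Round 1 first-place votes: Sam 33, Emma 0, Noor 27, Ben 0, Maya 0. Sam and Noor advance.
Runoff: Sam is ranked above Noor on 33 ballots, Noor above Sam on 27.

Sam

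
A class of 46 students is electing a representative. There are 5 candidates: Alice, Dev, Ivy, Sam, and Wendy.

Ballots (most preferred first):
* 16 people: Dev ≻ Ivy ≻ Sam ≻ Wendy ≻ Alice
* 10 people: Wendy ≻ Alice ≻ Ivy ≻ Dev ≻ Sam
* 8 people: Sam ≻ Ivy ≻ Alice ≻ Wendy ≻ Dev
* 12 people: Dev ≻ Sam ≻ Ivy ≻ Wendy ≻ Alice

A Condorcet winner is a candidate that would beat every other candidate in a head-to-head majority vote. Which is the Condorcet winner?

Dev

Dev vs Alice: 28–18
Dev vs Ivy: 28–18
Dev vs Sam: 38–8
Dev vs Wendy: 28–18
Dev beats every other candidate.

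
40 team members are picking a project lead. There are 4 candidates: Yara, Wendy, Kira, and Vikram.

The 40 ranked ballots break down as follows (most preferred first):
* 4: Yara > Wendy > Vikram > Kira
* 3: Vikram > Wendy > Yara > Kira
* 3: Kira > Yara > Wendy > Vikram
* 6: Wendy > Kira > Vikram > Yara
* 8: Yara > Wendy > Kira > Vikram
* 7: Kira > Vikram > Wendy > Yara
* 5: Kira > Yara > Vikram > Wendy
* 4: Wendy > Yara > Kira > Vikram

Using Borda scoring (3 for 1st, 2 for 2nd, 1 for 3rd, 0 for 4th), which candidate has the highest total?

Yara: 4×3 + 3×1 + 3×2 + 6×0 + 8×3 + 7×0 + 5×2 + 4×2 = 63
Wendy: 4×2 + 3×2 + 3×1 + 6×3 + 8×2 + 7×1 + 5×0 + 4×3 = 70
Kira: 4×0 + 3×0 + 3×3 + 6×2 + 8×1 + 7×3 + 5×3 + 4×1 = 69
Vikram: 4×1 + 3×3 + 3×0 + 6×1 + 8×0 + 7×2 + 5×1 + 4×0 = 38

Wendy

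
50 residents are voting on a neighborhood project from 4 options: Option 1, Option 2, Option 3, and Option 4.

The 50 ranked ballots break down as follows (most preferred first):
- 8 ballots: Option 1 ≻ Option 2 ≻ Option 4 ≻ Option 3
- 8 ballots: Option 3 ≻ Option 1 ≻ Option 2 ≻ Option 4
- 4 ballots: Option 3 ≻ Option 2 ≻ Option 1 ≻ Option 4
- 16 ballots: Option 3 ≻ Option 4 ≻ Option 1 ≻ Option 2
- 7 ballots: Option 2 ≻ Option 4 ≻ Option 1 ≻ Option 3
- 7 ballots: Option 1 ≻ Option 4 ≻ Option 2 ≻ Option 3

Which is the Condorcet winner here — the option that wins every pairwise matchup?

Option 3

Option 3 vs Option 1: 28–22
Option 3 vs Option 2: 28–22
Option 3 vs Option 4: 28–22
Option 3 beats every other option.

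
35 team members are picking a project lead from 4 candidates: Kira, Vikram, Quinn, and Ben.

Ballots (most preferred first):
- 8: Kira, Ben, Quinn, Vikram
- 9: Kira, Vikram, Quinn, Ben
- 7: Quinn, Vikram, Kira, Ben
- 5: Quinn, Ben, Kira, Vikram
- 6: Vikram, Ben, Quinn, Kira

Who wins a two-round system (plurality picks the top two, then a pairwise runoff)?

Round 1 first-place votes: Kira 17, Vikram 6, Quinn 12, Ben 0. Kira and Quinn advance.
Runoff: Kira is ranked above Quinn on 17 ballots, Quinn above Kira on 18.

Quinn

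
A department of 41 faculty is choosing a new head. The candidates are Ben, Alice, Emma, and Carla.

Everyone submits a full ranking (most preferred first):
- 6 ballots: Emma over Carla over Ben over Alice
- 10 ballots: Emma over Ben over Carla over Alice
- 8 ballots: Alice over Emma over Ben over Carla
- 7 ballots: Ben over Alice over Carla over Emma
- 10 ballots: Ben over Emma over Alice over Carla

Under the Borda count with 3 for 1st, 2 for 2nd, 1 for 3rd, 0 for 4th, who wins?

Ben

Ben: 6×1 + 10×2 + 8×1 + 7×3 + 10×3 = 85
Alice: 6×0 + 10×0 + 8×3 + 7×2 + 10×1 = 48
Emma: 6×3 + 10×3 + 8×2 + 7×0 + 10×2 = 84
Carla: 6×2 + 10×1 + 8×0 + 7×1 + 10×0 = 29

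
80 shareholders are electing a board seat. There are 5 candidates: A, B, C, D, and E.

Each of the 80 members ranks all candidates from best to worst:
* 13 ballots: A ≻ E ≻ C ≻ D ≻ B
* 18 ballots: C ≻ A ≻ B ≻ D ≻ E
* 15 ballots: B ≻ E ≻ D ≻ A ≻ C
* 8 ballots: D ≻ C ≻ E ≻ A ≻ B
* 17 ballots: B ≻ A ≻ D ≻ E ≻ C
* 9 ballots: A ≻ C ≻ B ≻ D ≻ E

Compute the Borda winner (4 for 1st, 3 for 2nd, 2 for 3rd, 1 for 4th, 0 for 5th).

A: 13×4 + 18×3 + 15×1 + 8×1 + 17×3 + 9×4 = 216
B: 13×0 + 18×2 + 15×4 + 8×0 + 17×4 + 9×2 = 182
C: 13×2 + 18×4 + 15×0 + 8×3 + 17×0 + 9×3 = 149
D: 13×1 + 18×1 + 15×2 + 8×4 + 17×2 + 9×1 = 136
E: 13×3 + 18×0 + 15×3 + 8×2 + 17×1 + 9×0 = 117

A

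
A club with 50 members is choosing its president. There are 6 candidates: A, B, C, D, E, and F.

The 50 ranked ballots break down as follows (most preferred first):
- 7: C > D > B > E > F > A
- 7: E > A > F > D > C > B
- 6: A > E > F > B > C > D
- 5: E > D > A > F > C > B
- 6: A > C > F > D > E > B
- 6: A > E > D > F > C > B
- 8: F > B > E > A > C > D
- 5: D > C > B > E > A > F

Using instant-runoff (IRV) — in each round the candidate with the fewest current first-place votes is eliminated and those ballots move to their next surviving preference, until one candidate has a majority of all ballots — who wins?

E

Round 1: A 18, B 0, C 7, D 5, E 12, F 8. B eliminated.
Round 2: A 18, C 7, D 5, E 12, F 8. D eliminated.
Round 3: A 18, C 12, E 12, F 8. F eliminated.
Round 4: A 18, C 12, E 20. C eliminated.
Round 5: A 18, E 32. E has a majority (≥26).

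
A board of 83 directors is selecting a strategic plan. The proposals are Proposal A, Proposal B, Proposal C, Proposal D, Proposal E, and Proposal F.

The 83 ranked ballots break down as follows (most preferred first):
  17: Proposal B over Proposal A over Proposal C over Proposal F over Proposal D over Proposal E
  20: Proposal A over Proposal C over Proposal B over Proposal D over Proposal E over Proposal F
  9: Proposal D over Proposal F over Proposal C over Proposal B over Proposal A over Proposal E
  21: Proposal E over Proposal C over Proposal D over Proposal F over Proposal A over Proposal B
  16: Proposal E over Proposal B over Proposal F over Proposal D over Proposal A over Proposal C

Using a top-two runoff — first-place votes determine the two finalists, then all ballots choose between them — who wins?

Round 1 first-place votes: Proposal A 20, Proposal B 17, Proposal C 0, Proposal D 9, Proposal E 37, Proposal F 0. Proposal E and Proposal A advance.
Runoff: Proposal E is ranked above Proposal A on 37 ballots, Proposal A above Proposal E on 46.

Proposal A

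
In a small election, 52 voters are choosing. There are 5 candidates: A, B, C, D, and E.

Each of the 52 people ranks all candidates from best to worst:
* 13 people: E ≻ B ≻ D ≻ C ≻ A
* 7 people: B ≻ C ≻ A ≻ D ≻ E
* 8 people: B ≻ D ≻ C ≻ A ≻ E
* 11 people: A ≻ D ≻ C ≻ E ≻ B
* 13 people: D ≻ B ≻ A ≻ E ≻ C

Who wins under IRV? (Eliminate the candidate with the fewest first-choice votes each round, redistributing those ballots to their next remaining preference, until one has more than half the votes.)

Round 1: A 11, B 15, C 0, D 13, E 13. C eliminated.
Round 2: A 11, B 15, D 13, E 13. A eliminated.
Round 3: B 15, D 24, E 13. E eliminated.
Round 4: B 28, D 24. B has a majority (≥27).

B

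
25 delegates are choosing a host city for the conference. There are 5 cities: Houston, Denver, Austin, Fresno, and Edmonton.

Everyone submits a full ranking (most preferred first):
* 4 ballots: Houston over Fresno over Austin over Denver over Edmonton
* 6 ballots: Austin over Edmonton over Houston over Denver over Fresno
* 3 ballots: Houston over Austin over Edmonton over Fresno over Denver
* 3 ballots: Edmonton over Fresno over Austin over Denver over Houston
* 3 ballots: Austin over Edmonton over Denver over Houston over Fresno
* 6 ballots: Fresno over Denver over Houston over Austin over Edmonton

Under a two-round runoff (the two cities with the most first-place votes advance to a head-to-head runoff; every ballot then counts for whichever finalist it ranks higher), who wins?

Round 1 first-place votes: Houston 7, Denver 0, Austin 9, Fresno 6, Edmonton 3. Austin and Houston advance.
Runoff: Austin is ranked above Houston on 12 ballots, Houston above Austin on 13.

Houston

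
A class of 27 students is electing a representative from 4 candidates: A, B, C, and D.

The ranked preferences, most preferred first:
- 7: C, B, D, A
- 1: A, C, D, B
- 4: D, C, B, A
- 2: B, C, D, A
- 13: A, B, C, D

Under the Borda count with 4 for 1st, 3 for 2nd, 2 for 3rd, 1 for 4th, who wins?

B

A: 7×1 + 1×4 + 4×1 + 2×1 + 13×4 = 69
B: 7×3 + 1×1 + 4×2 + 2×4 + 13×3 = 77
C: 7×4 + 1×3 + 4×3 + 2×3 + 13×2 = 75
D: 7×2 + 1×2 + 4×4 + 2×2 + 13×1 = 49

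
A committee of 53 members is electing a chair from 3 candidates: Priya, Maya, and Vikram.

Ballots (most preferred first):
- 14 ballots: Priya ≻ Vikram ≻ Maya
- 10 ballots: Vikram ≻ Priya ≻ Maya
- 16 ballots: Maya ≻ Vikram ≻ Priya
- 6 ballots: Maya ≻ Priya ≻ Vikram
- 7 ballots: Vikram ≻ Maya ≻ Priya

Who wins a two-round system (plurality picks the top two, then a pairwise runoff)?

Round 1 first-place votes: Priya 14, Maya 22, Vikram 17. Maya and Vikram advance.
Runoff: Maya is ranked above Vikram on 22 ballots, Vikram above Maya on 31.

Vikram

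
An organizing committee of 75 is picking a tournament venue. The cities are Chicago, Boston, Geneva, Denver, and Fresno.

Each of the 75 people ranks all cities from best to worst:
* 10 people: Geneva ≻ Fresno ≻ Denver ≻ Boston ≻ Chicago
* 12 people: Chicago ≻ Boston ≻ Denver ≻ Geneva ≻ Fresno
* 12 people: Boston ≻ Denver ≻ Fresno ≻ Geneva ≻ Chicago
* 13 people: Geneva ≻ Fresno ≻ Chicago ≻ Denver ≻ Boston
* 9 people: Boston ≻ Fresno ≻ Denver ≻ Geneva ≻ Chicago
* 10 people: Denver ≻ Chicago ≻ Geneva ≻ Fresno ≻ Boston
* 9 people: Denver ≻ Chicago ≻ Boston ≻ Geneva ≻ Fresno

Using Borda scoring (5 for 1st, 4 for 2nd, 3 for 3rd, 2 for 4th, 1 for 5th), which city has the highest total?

Denver

Chicago: 10×1 + 12×5 + 12×1 + 13×3 + 9×1 + 10×4 + 9×4 = 206
Boston: 10×2 + 12×4 + 12×5 + 13×1 + 9×5 + 10×1 + 9×3 = 223
Geneva: 10×5 + 12×2 + 12×2 + 13×5 + 9×2 + 10×3 + 9×2 = 229
Denver: 10×3 + 12×3 + 12×4 + 13×2 + 9×3 + 10×5 + 9×5 = 262
Fresno: 10×4 + 12×1 + 12×3 + 13×4 + 9×4 + 10×2 + 9×1 = 205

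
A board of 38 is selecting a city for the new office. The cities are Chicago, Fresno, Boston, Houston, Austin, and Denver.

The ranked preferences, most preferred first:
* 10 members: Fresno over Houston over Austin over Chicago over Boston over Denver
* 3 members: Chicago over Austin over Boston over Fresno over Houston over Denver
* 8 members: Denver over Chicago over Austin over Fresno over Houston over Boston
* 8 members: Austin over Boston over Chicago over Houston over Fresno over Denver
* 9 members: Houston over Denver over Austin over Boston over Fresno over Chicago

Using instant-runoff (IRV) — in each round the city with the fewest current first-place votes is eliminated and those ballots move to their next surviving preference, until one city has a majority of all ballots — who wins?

Austin

Round 1: Chicago 3, Fresno 10, Boston 0, Houston 9, Austin 8, Denver 8. Boston eliminated.
Round 2: Chicago 3, Fresno 10, Houston 9, Austin 8, Denver 8. Chicago eliminated.
Round 3: Fresno 10, Houston 9, Austin 11, Denver 8. Denver eliminated.
Round 4: Fresno 10, Houston 9, Austin 19. Houston eliminated.
Round 5: Fresno 10, Austin 28. Austin has a majority (≥20).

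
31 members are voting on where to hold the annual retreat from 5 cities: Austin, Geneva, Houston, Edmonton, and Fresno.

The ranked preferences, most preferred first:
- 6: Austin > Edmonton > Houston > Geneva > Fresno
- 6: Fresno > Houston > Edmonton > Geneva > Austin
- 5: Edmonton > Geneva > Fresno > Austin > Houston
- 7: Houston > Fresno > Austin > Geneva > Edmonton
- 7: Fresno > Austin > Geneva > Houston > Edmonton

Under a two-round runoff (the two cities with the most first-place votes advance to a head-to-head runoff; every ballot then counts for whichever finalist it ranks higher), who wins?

Fresno

Round 1 first-place votes: Austin 6, Geneva 0, Houston 7, Edmonton 5, Fresno 13. Fresno and Houston advance.
Runoff: Fresno is ranked above Houston on 18 ballots, Houston above Fresno on 13.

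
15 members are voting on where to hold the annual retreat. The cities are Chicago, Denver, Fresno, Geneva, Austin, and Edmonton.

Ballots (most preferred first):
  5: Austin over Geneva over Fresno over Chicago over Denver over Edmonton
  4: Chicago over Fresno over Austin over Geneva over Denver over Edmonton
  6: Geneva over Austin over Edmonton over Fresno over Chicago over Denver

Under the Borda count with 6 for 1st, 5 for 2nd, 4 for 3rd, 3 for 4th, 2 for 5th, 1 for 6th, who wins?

Chicago: 5×3 + 4×6 + 6×2 = 51
Denver: 5×2 + 4×2 + 6×1 = 24
Fresno: 5×4 + 4×5 + 6×3 = 58
Geneva: 5×5 + 4×3 + 6×6 = 73
Austin: 5×6 + 4×4 + 6×5 = 76
Edmonton: 5×1 + 4×1 + 6×4 = 33

Austin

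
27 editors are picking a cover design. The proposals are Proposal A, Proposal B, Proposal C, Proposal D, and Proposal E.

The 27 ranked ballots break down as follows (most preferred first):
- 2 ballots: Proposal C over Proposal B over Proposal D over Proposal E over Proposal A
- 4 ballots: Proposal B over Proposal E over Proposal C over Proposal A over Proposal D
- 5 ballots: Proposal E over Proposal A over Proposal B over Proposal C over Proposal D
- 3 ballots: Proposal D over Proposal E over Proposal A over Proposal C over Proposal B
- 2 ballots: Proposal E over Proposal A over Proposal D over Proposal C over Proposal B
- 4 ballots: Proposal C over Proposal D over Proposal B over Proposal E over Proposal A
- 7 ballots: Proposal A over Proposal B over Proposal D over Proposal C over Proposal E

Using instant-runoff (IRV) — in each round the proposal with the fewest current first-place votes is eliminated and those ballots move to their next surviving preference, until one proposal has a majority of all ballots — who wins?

Proposal E

Round 1: Proposal A 7, Proposal B 4, Proposal C 6, Proposal D 3, Proposal E 7. Proposal D eliminated.
Round 2: Proposal A 7, Proposal B 4, Proposal C 6, Proposal E 10. Proposal B eliminated.
Round 3: Proposal A 7, Proposal C 6, Proposal E 14. Proposal E has a majority (≥14).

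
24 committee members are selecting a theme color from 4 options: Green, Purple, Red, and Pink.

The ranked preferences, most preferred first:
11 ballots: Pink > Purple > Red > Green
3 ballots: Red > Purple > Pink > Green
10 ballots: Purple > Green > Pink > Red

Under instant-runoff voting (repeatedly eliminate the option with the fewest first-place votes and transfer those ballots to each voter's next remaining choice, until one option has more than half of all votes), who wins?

Round 1: Green 0, Purple 10, Red 3, Pink 11. Green eliminated.
Round 2: Purple 10, Red 3, Pink 11. Red eliminated.
Round 3: Purple 13, Pink 11. Purple has a majority (≥13).

Purple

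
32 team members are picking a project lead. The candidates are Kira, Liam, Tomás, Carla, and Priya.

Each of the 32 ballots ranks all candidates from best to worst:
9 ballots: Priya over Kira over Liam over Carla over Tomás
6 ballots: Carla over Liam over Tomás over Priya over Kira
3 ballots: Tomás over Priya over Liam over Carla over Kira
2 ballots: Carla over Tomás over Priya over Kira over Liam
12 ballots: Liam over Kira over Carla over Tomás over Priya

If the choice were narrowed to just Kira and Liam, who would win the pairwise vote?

Liam

Kira is ranked above Liam on 11 ballots; Liam above Kira on 21.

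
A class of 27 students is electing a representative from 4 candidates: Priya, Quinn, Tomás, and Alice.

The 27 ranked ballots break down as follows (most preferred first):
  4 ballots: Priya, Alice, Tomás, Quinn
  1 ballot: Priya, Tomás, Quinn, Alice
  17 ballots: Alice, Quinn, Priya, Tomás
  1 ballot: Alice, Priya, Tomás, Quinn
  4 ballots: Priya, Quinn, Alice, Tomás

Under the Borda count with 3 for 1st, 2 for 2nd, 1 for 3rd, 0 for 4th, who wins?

Alice

Priya: 4×3 + 1×3 + 17×1 + 1×2 + 4×3 = 46
Quinn: 4×0 + 1×1 + 17×2 + 1×0 + 4×2 = 43
Tomás: 4×1 + 1×2 + 17×0 + 1×1 + 4×0 = 7
Alice: 4×2 + 1×0 + 17×3 + 1×3 + 4×1 = 66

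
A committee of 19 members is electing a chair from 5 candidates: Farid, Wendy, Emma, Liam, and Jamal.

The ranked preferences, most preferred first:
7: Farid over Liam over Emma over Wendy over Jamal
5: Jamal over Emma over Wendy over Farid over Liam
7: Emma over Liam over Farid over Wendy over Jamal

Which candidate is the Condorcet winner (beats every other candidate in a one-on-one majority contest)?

Emma vs Farid: 12–7
Emma vs Wendy: 19–0
Emma vs Liam: 12–7
Emma vs Jamal: 14–5
Emma beats every other candidate.

Emma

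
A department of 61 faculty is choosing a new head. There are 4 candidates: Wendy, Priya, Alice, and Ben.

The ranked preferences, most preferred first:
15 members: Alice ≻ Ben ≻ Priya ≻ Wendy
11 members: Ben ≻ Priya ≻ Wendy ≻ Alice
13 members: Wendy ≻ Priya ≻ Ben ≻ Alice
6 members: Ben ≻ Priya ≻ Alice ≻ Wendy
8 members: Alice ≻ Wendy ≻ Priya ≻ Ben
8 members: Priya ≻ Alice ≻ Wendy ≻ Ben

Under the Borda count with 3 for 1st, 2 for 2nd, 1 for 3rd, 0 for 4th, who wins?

Wendy: 15×0 + 11×1 + 13×3 + 6×0 + 8×2 + 8×1 = 74
Priya: 15×1 + 11×2 + 13×2 + 6×2 + 8×1 + 8×3 = 107
Alice: 15×3 + 11×0 + 13×0 + 6×1 + 8×3 + 8×2 = 91
Ben: 15×2 + 11×3 + 13×1 + 6×3 + 8×0 + 8×0 = 94

Priya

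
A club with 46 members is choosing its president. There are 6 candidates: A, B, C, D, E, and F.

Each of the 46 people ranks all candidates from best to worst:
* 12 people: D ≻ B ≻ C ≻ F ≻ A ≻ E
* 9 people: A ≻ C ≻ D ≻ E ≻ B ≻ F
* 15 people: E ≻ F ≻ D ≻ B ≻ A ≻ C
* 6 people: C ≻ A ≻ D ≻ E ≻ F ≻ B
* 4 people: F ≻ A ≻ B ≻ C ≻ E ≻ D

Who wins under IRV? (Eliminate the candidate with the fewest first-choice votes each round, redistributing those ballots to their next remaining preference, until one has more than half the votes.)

Round 1: A 9, B 0, C 6, D 12, E 15, F 4. B eliminated.
Round 2: A 9, C 6, D 12, E 15, F 4. F eliminated.
Round 3: A 13, C 6, D 12, E 15. C eliminated.
Round 4: A 19, D 12, E 15. D eliminated.
Round 5: A 31, E 15. A has a majority (≥24).

A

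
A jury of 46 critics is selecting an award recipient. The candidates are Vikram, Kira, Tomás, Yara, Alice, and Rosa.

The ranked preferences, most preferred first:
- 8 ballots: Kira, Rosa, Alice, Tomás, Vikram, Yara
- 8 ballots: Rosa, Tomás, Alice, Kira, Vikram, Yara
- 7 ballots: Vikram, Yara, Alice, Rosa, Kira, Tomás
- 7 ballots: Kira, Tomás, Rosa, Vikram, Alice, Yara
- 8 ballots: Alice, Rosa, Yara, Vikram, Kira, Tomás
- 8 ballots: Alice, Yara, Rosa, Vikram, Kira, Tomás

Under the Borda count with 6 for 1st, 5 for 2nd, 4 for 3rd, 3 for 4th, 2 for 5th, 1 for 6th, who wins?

Rosa

Vikram: 8×2 + 8×2 + 7×6 + 7×3 + 8×3 + 8×3 = 143
Kira: 8×6 + 8×3 + 7×2 + 7×6 + 8×2 + 8×2 = 160
Tomás: 8×3 + 8×5 + 7×1 + 7×5 + 8×1 + 8×1 = 122
Yara: 8×1 + 8×1 + 7×5 + 7×1 + 8×4 + 8×5 = 130
Alice: 8×4 + 8×4 + 7×4 + 7×2 + 8×6 + 8×6 = 202
Rosa: 8×5 + 8×6 + 7×3 + 7×4 + 8×5 + 8×4 = 209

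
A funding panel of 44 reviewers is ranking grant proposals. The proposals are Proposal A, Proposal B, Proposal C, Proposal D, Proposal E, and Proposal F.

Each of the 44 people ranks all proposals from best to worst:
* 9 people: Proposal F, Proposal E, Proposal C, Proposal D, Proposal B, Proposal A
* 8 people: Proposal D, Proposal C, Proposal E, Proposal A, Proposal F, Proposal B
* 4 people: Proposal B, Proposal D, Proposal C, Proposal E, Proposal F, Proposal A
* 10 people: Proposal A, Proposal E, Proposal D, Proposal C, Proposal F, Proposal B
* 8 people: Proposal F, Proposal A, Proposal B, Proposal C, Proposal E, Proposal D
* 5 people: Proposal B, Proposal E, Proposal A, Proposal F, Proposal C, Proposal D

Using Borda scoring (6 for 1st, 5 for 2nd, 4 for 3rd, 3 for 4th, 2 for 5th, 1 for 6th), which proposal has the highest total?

Proposal A: 9×1 + 8×3 + 4×1 + 10×6 + 8×5 + 5×4 = 157
Proposal B: 9×2 + 8×1 + 4×6 + 10×1 + 8×4 + 5×6 = 122
Proposal C: 9×4 + 8×5 + 4×4 + 10×3 + 8×3 + 5×2 = 156
Proposal D: 9×3 + 8×6 + 4×5 + 10×4 + 8×1 + 5×1 = 148
Proposal E: 9×5 + 8×4 + 4×3 + 10×5 + 8×2 + 5×5 = 180
Proposal F: 9×6 + 8×2 + 4×2 + 10×2 + 8×6 + 5×3 = 161

Proposal E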